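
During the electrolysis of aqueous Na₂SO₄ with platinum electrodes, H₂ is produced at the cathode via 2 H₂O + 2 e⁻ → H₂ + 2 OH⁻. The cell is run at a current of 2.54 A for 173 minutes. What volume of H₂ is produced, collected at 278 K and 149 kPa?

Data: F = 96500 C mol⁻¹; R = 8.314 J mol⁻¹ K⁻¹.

2.12 L

Q = I·t = 2.540 A × 10380 s = 26370 C.
n(e⁻) = Q/F = 26370 / 96500 = 0.2732 mol.
2 electrons are transferred per H₂ molecule, so n(H₂) = 0.2732 / 2 = 0.1366 mol.
V = nRT/P = (0.1366 × 8.314 × 278) / (149 × 10³ Pa) = 0.00212 m³ = 2.12 L.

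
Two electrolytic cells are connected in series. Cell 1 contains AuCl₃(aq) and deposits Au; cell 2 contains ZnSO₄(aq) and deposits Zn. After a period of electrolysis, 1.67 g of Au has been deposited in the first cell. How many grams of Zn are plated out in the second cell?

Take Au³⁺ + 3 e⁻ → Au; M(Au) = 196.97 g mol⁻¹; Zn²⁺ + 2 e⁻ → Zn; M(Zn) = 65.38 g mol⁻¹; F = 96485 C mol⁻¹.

n(Au) = 1.67 / 196.97 = 0.008478 mol.
Since Au³⁺ + 3 e⁻ → Au, n(e⁻) passed = 3 × 0.008478 = 0.02544 mol.
Cells in series carry the same charge, so the same 0.02544 mol of electrons passes through cell 2.
Zn²⁺ + 2 e⁻ → Zn, so n(Zn) = 0.02544 / 2 = 0.01272 mol.
m(Zn) = 0.01272 × 65.38 = 0.831 g.

0.831 g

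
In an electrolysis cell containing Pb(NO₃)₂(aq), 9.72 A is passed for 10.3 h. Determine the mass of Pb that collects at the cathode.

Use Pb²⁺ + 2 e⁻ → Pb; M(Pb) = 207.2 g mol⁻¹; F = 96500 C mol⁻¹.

Q = I·t = 9.720 A × 37080 s = 360400 C.
n(e⁻) = Q/F = 360400 / 96500 = 3.735 mol.
Pb²⁺ + 2 e⁻ → Pb, so n(Pb) = n(e⁻)/2 = 1.867 mol.
m = n·M = 1.867 × 207.2 = 387 g.

387 g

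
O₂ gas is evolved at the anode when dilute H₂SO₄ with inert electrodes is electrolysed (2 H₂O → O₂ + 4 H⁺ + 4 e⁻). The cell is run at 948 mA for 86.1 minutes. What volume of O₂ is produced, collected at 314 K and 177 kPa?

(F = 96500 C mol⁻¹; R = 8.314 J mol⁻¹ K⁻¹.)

0.187 L

Q = I·t = 0.9480 A × 5166.0 s = 4897 C.
n(e⁻) = Q/F = 4897 / 96500 = 0.05075 mol.
4 electrons are transferred per O₂ molecule, so n(O₂) = 0.05075 / 4 = 0.01269 mol.
V = nRT/P = (0.01269 × 8.314 × 314) / (177 × 10³ Pa) = 1.87 × 10⁻⁴ m³ = 0.187 L.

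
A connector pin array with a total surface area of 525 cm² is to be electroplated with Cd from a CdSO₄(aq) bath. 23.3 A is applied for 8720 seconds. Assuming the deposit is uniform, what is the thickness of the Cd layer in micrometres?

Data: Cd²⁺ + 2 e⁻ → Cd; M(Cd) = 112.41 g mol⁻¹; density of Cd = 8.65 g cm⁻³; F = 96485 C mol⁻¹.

261 μm

Q = I·t = 23.30 × 8720.0 = 203200 C; n(e⁻) = 2.106 mol.
n(Cd) = n(e⁻)/2 = 1.053 mol, so m = 1.053 × 112.41 = 118.4 g.
Volume = m/ρ = 118.4 / 8.65 = 13.68 cm³.
Thickness = V/A = 13.68 / 525 = 0.0261 cm = 261 μm.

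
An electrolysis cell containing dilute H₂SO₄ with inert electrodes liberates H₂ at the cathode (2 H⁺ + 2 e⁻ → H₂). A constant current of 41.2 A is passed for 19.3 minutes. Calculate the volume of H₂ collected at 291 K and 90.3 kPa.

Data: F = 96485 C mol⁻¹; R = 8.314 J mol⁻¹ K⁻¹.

Q = I·t = 41.20 A × 1158.0 s = 47710 C.
n(e⁻) = Q/F = 47710 / 96485 = 0.4945 mol.
2 electrons are transferred per H₂ molecule, so n(H₂) = 0.4945 / 2 = 0.2472 mol.
V = nRT/P = (0.2472 × 8.314 × 291) / (90.3 × 10³ Pa) = 0.00662 m³ = 6.62 L.

6.62 L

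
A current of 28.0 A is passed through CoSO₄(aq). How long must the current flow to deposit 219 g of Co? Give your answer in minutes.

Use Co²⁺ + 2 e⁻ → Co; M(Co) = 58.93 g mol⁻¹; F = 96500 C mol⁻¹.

427 min

n(Co) = m/M = 219 / 58.93 = 3.716 mol.
Each Co atom requires 2 electrons, so n(e⁻) = 2 × 3.716 = 7.433 mol.
Q = n(e⁻)·F = 7.433 × 96500 = 717200 C.
t = Q/I = 717200 / 28.00 A = 25620 s = 427 min.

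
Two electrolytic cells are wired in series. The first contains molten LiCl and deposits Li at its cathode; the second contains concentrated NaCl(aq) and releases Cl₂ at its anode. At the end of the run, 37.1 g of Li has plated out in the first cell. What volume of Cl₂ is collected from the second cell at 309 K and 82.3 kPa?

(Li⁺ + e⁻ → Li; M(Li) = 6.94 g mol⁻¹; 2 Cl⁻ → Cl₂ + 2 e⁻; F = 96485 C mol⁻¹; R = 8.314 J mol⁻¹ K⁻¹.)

83.4 L

n(Li) = 37.1 / 6.94 = 5.346 mol, so n(e⁻) = 1 × 5.346 = 5.346 mol.
The cells are in series, so the same 5.346 mol of electrons passes through the second cell.
2 Cl⁻ → Cl₂ + 2 e⁻ — 2 mol e⁻ per mol Cl₂, so n(Cl₂) = 5.346/2 = 2.673 mol.
V = nRT/P = (2.673 × 8.314 × 309) / (82.3 × 10³) = 0.0834 m³ = 83.4 L.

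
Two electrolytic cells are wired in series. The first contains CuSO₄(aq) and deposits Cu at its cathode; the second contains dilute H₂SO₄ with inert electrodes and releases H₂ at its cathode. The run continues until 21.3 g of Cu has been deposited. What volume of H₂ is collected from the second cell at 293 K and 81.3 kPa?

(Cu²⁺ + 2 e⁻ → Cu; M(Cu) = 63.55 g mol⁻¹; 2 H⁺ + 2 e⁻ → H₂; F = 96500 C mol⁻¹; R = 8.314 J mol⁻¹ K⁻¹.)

10.0 L

n(Cu) = 21.3 / 63.55 = 0.3352 mol, so n(e⁻) = 2 × 0.3352 = 0.6703 mol.
The cells are in series, so the same 0.6703 mol of electrons passes through the second cell.
2 H⁺ + 2 e⁻ → H₂ — 2 mol e⁻ per mol H₂, so n(H₂) = 0.6703/2 = 0.3352 mol.
V = nRT/P = (0.3352 × 8.314 × 293) / (81.3 × 10³) = 0.0100 m³ = 10.0 L.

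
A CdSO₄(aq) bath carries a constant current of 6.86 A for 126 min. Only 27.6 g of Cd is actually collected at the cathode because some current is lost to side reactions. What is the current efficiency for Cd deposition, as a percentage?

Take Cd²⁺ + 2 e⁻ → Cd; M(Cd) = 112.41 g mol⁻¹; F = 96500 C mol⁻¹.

91.4 %

Q = I·t = 6.860 × 7560.0 = 51860 C; n(e⁻) = 51860/96500 = 0.5374 mol.
Theoretical n(Cd) = n(e⁻)/2 = 0.2687 mol, i.e. m_theo = 0.2687 × 112.41 = 30.21 g.
Efficiency = m_actual / m_theo = 27.6 / 30.21 = 91.4 %.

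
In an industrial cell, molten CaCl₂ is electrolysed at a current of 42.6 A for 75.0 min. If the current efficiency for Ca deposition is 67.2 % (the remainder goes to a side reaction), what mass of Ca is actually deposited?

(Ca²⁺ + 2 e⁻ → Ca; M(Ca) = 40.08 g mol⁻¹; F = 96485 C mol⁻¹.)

26.8 g

Q = I·t = 42.60 × 4500.0 = 191700 C.
n(e⁻) = 191700/96485 = 1.987 mol; theoretically n(Ca) = 1.987/2 = 0.9934 mol, m_theo = 39.82 g.
At 67.2 % efficiency, m_actual = 0.672 × 39.82 = 26.8 g.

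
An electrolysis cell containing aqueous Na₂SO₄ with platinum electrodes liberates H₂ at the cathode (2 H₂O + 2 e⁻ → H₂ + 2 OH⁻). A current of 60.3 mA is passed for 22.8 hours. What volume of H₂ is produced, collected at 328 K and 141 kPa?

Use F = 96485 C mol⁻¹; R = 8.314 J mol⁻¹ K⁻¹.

0.496 L

Q = I·t = 0.06030 A × 82080 s = 4949 C.
n(e⁻) = Q/F = 4949 / 96485 = 0.05130 mol.
2 electrons are transferred per H₂ molecule, so n(H₂) = 0.05130 / 2 = 0.02565 mol.
V = nRT/P = (0.02565 × 8.314 × 328) / (141 × 10³ Pa) = 4.96 × 10⁻⁴ m³ = 0.496 L.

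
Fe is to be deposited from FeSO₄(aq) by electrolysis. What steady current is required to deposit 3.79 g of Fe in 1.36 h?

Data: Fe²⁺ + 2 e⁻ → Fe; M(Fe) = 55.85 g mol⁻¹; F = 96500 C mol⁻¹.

2.68 A

n(Fe) = 3.79 / 55.85 = 0.06786 mol.
n(e⁻) = 2 × 0.06786 = 0.1357 mol.
Q = n(e⁻)·F = 0.1357 × 96500 = 13100 C.
I = Q/t = 13100 / 4896.0 s = 2.68 A.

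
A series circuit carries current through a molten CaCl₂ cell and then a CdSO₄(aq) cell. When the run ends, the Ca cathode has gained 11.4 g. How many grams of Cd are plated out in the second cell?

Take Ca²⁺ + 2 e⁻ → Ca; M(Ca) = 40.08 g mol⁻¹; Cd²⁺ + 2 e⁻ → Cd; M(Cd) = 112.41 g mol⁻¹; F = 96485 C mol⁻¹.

32.0 g

n(Ca) = 11.4 / 40.08 = 0.2844 mol.
Since Ca²⁺ + 2 e⁻ → Ca, n(e⁻) passed = 2 × 0.2844 = 0.5689 mol.
Cells in series carry the same charge, so the same 0.5689 mol of electrons passes through cell 2.
Cd²⁺ + 2 e⁻ → Cd, so n(Cd) = 0.5689 / 2 = 0.2844 mol.
m(Cd) = 0.2844 × 112.41 = 32.0 g.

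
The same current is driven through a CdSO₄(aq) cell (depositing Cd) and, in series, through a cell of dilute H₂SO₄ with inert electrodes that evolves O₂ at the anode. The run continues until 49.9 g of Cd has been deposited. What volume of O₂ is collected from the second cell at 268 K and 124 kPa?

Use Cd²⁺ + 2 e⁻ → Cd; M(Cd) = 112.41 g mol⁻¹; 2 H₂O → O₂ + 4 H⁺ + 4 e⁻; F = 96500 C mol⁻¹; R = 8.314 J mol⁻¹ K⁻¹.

3.99 L

n(Cd) = 49.9 / 112.41 = 0.4439 mol, so n(e⁻) = 2 × 0.4439 = 0.8878 mol.
The cells are in series, so the same 0.8878 mol of electrons passes through the second cell.
2 H₂O → O₂ + 4 H⁺ + 4 e⁻ — 4 mol e⁻ per mol O₂, so n(O₂) = 0.8878/4 = 0.2220 mol.
V = nRT/P = (0.2220 × 8.314 × 268) / (124 × 10³) = 0.00399 m³ = 3.99 L.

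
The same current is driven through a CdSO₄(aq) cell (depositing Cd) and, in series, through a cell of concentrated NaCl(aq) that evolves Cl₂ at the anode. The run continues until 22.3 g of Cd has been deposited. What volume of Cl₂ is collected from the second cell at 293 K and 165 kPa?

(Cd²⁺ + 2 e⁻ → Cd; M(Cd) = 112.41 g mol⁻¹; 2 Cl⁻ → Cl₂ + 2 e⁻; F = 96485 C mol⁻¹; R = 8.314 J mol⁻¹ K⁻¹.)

2.93 L

n(Cd) = 22.3 / 112.41 = 0.1984 mol, so n(e⁻) = 2 × 0.1984 = 0.3968 mol.
The cells are in series, so the same 0.3968 mol of electrons passes through the second cell.
2 Cl⁻ → Cl₂ + 2 e⁻ — 2 mol e⁻ per mol Cl₂, so n(Cl₂) = 0.3968/2 = 0.1984 mol.
V = nRT/P = (0.1984 × 8.314 × 293) / (165 × 10³) = 0.00293 m³ = 2.93 L.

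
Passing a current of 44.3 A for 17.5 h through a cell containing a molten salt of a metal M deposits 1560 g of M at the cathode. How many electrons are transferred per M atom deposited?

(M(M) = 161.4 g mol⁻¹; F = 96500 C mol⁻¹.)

3

Q = I·t = 44.30 A × 63000 s = 2791000 C, so n(e⁻) = 2791000/96500 = 28.92 mol.
n(M) deposited = 1560 / 161.4 = 9.665 mol.
Electrons per atom = n(e⁻)/n(M) = 28.92 / 9.665 = 2.99 ≈ 3, so the ion is M³⁺.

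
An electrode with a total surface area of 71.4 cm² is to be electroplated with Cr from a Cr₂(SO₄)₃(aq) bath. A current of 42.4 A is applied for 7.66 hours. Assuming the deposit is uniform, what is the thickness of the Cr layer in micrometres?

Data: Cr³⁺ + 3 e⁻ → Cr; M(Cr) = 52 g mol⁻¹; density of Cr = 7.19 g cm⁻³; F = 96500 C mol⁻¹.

Q = I·t = 42.40 × 27576 = 1169000 C; n(e⁻) = 12.12 mol.
n(Cr) = n(e⁻)/3 = 4.039 mol, so m = 4.039 × 52 = 210.0 g.
Volume = m/ρ = 210.0 / 7.19 = 29.21 cm³.
Thickness = V/A = 29.21 / 71.4 = 0.409 cm = 4090 μm.

4090 μm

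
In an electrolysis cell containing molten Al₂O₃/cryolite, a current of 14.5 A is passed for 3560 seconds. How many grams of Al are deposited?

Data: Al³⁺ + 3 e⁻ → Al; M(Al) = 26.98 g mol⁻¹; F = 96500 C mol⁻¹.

4.81 g

Q = I·t = 14.50 A × 3560.0 s = 51620 C.
n(e⁻) = Q/F = 51620 / 96500 = 0.5349 mol.
Al³⁺ + 3 e⁻ → Al, so n(Al) = n(e⁻)/3 = 0.1783 mol.
m = n·M = 0.1783 × 26.98 = 4.81 g.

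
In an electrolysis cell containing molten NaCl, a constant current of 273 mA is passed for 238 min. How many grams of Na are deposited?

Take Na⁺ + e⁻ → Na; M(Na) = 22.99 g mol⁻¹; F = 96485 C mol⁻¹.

Q = I·t = 0.2730 A × 14280 s = 3898 C.
n(e⁻) = Q/F = 3898 / 96485 = 0.04040 mol.
Na⁺ + e⁻ → Na, so n(Na) = n(e⁻)/1 = 0.04040 mol.
m = n·M = 0.04040 × 22.99 = 0.929 g.

0.929 g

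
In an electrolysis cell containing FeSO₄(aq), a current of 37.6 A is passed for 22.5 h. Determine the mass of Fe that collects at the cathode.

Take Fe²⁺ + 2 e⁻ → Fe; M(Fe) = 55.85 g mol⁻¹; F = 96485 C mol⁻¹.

Q = I·t = 37.60 A × 81000 s = 3046000 C.
n(e⁻) = Q/F = 3046000 / 96485 = 31.57 mol.
Fe²⁺ + 2 e⁻ → Fe, so n(Fe) = n(e⁻)/2 = 15.78 mol.
m = n·M = 15.78 × 55.85 = 881 g.

881 g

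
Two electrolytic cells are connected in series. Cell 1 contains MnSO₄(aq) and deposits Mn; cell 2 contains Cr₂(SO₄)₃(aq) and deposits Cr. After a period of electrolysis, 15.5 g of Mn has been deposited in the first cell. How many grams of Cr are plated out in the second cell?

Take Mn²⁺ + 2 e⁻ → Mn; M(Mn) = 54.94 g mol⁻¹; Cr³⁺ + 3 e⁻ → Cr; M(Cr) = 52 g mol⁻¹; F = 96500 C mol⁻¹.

n(Mn) = 15.5 / 54.94 = 0.2821 mol.
Since Mn²⁺ + 2 e⁻ → Mn, n(e⁻) passed = 2 × 0.2821 = 0.5643 mol.
Cells in series carry the same charge, so the same 0.5643 mol of electrons passes through cell 2.
Cr³⁺ + 3 e⁻ → Cr, so n(Cr) = 0.5643 / 3 = 0.1881 mol.
m(Cr) = 0.1881 × 52 = 9.78 g.

9.78 g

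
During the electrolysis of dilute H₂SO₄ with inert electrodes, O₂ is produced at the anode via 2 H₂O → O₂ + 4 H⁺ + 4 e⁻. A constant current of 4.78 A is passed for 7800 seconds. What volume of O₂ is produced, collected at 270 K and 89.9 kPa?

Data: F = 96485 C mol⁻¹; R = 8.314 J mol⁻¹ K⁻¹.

2.41 L

Q = I·t = 4.780 A × 7800.0 s = 37280 C.
n(e⁻) = Q/F = 37280 / 96485 = 0.3864 mol.
4 electrons are transferred per O₂ molecule, so n(O₂) = 0.3864 / 4 = 0.09661 mol.
V = nRT/P = (0.09661 × 8.314 × 270) / (89.9 × 10³ Pa) = 0.00241 m³ = 2.41 L.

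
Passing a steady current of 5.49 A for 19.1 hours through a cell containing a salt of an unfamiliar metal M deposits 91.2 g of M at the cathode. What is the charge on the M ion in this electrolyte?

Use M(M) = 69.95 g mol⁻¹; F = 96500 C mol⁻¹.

+3

Q = I·t = 5.490 A × 68760 s = 377500 C, so n(e⁻) = 377500/96500 = 3.912 mol.
n(M) deposited = 91.2 / 69.95 = 1.304 mol.
Electrons per atom = n(e⁻)/n(M) = 3.912 / 1.304 = 3.00 ≈ 3, so the ion is M³⁺.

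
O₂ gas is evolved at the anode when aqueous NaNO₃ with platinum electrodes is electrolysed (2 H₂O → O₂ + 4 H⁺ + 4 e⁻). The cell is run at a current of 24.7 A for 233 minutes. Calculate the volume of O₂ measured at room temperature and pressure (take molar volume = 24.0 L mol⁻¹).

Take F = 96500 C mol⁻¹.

Q = I·t = 24.70 A × 13980 s = 345300 C.
n(e⁻) = Q/F = 345300 / 96500 = 3.578 mol.
4 electrons are transferred per O₂ molecule, so n(O₂) = 3.578 / 4 = 0.8946 mol.
V = n × V_m = 0.8946 × 24.0 = 21.5 L.

21.5 L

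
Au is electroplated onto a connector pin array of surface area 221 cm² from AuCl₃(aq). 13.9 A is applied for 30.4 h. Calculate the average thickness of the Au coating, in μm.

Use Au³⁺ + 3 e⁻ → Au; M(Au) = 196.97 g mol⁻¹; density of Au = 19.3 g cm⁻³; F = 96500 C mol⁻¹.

2430 μm

Q = I·t = 13.90 × 109440 = 1521000 C; n(e⁻) = 15.76 mol.
n(Au) = n(e⁻)/3 = 5.255 mol, so m = 5.255 × 196.97 = 1035 g.
Volume = m/ρ = 1035 / 19.3 = 53.63 cm³.
Thickness = V/A = 53.63 / 221 = 0.243 cm = 2430 μm.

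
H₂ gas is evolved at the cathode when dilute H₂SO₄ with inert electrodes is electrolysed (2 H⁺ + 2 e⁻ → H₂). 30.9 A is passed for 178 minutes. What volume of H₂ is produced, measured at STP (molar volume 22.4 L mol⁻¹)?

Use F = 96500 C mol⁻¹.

38.3 L

Q = I·t = 30.90 A × 10680 s = 330000 C.
n(e⁻) = Q/F = 330000 / 96500 = 3.420 mol.
2 electrons are transferred per H₂ molecule, so n(H₂) = 3.420 / 2 = 1.710 mol.
V = n × V_m = 1.710 × 22.4 = 38.3 L.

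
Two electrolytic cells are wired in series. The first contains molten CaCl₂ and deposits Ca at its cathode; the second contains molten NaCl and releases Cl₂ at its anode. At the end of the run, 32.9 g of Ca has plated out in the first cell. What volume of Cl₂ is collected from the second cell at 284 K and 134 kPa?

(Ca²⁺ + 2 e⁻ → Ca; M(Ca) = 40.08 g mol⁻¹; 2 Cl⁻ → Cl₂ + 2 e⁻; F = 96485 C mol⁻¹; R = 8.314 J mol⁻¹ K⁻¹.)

14.5 L

n(Ca) = 32.9 / 40.08 = 0.8209 mol, so n(e⁻) = 2 × 0.8209 = 1.642 mol.
The cells are in series, so the same 1.642 mol of electrons passes through the second cell.
2 Cl⁻ → Cl₂ + 2 e⁻ — 2 mol e⁻ per mol Cl₂, so n(Cl₂) = 1.642/2 = 0.8209 mol.
V = nRT/P = (0.8209 × 8.314 × 284) / (134 × 10³) = 0.0145 m³ = 14.5 L.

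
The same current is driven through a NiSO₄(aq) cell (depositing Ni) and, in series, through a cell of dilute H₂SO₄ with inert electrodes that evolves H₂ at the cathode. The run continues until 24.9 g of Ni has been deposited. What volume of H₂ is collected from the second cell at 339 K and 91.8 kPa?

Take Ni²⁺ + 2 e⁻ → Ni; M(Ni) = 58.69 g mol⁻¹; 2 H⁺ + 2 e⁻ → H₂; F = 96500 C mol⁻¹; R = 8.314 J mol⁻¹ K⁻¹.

n(Ni) = 24.9 / 58.69 = 0.4243 mol, so n(e⁻) = 2 × 0.4243 = 0.8485 mol.
The cells are in series, so the same 0.8485 mol of electrons passes through the second cell.
2 H⁺ + 2 e⁻ → H₂ — 2 mol e⁻ per mol H₂, so n(H₂) = 0.8485/2 = 0.4243 mol.
V = nRT/P = (0.4243 × 8.314 × 339) / (91.8 × 10³) = 0.0130 m³ = 13.0 L.

13.0 L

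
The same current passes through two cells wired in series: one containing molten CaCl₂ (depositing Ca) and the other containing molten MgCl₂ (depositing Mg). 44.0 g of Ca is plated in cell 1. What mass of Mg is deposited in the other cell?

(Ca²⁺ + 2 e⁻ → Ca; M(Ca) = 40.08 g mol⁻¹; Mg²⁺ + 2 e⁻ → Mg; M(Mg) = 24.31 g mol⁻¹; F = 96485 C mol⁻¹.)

n(Ca) = 44.0 / 40.08 = 1.098 mol.
Since Ca²⁺ + 2 e⁻ → Ca, n(e⁻) passed = 2 × 1.098 = 2.196 mol.
Cells in series carry the same charge, so the same 2.196 mol of electrons passes through cell 2.
Mg²⁺ + 2 e⁻ → Mg, so n(Mg) = 2.196 / 2 = 1.098 mol.
m(Mg) = 1.098 × 24.31 = 26.7 g.

26.7 g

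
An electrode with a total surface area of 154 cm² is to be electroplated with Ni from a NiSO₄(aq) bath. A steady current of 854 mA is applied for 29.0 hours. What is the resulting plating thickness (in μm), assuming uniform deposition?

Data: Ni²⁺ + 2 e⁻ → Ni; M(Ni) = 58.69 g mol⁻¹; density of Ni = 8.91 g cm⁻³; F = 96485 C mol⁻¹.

198 μm

Q = I·t = 0.8540 × 104400 = 89160 C; n(e⁻) = 0.9241 mol.
n(Ni) = n(e⁻)/2 = 0.4620 mol, so m = 0.4620 × 58.69 = 27.12 g.
Volume = m/ρ = 27.12 / 8.91 = 3.043 cm³.
Thickness = V/A = 3.043 / 154 = 0.0198 cm = 198 μm.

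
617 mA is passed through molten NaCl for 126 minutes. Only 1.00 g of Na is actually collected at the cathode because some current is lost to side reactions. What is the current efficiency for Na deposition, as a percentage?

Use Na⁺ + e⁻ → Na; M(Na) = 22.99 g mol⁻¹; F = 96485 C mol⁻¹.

90.0 %

Q = I·t = 0.6170 × 7560.0 = 4665 C; n(e⁻) = 4665/96485 = 0.04834 mol.
Theoretical n(Na) = n(e⁻)/1 = 0.04834 mol, i.e. m_theo = 0.04834 × 22.99 = 1.111 g.
Efficiency = m_actual / m_theo = 1.00 / 1.111 = 90.0 %.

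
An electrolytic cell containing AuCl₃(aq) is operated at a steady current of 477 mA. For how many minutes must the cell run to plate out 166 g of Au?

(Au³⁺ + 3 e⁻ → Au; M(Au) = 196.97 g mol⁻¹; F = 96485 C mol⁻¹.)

n(Au) = m/M = 166 / 196.97 = 0.8428 mol.
Each Au atom requires 3 electrons, so n(e⁻) = 3 × 0.8428 = 2.528 mol.
Q = n(e⁻)·F = 2.528 × 96485 = 243900 C.
t = Q/I = 243900 / 0.4770 A = 511400 s = 8520 min.

8520 min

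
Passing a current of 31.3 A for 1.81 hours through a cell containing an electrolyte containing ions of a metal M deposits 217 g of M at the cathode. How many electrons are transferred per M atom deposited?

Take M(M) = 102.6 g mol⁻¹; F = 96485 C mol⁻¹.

1

Q = I·t = 31.30 A × 6516.0 s = 204000 C, so n(e⁻) = 204000/96485 = 2.114 mol.
n(M) deposited = 217 / 102.6 = 2.115 mol.
Electrons per atom = n(e⁻)/n(M) = 2.114 / 2.115 = 0.999 ≈ 1, so the ion is M⁺.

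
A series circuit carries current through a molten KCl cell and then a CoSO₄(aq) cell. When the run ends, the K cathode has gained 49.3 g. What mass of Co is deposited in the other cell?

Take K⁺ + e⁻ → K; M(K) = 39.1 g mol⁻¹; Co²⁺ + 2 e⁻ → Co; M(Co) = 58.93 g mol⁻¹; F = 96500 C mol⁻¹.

n(K) = 49.3 / 39.1 = 1.261 mol.
Since K⁺ + e⁻ → K, n(e⁻) passed = 1 × 1.261 = 1.261 mol.
Cells in series carry the same charge, so the same 1.261 mol of electrons passes through cell 2.
Co²⁺ + 2 e⁻ → Co, so n(Co) = 1.261 / 2 = 0.6304 mol.
m(Co) = 0.6304 × 58.93 = 37.2 g.

37.2 g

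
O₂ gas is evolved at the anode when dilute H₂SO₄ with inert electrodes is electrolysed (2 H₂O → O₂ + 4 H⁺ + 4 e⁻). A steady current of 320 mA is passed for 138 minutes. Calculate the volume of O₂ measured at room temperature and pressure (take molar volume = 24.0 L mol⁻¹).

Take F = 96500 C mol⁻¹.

Q = I·t = 0.3200 A × 8280.0 s = 2650 C.
n(e⁻) = Q/F = 2650 / 96500 = 0.02746 mol.
4 electrons are transferred per O₂ molecule, so n(O₂) = 0.02746 / 4 = 0.006864 mol.
V = n × V_m = 0.006864 × 24.0 = 0.165 L.

0.165 L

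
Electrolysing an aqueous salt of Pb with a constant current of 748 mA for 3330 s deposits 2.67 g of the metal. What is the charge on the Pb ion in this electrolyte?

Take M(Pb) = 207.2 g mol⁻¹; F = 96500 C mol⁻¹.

Q = I·t = 0.7480 A × 3330.0 s = 2491 C, so n(e⁻) = 2491/96500 = 0.02581 mol.
n(Pb) deposited = 2.67 / 207.2 = 0.01289 mol.
Electrons per atom = n(e⁻)/n(Pb) = 0.02581 / 0.01289 = 2.00 ≈ 2, so the ion is Pb²⁺.

+2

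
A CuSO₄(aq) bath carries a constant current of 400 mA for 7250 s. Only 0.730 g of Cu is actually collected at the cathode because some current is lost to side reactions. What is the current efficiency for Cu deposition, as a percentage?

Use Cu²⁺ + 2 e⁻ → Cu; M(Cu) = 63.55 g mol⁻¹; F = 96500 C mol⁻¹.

76.4 %

Q = I·t = 0.4000 × 7250.0 = 2900 C; n(e⁻) = 2900/96500 = 0.03005 mol.
Theoretical n(Cu) = n(e⁻)/2 = 0.01503 mol, i.e. m_theo = 0.01503 × 63.55 = 0.9549 g.
Efficiency = m_actual / m_theo = 0.730 / 0.9549 = 76.4 %.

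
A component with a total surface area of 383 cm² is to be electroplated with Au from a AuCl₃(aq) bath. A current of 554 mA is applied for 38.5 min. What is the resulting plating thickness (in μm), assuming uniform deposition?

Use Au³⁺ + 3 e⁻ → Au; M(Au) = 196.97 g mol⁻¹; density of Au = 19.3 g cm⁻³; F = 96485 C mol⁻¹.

Q = I·t = 0.5540 × 2310.0 = 1280 C; n(e⁻) = 0.01326 mol.
n(Au) = n(e⁻)/3 = 0.004421 mol, so m = 0.004421 × 196.97 = 0.8708 g.
Volume = m/ρ = 0.8708 / 19.3 = 0.04512 cm³.
Thickness = V/A = 0.04512 / 383 = 1.18 × 10⁻⁴ cm = 1.18 μm.

1.18 μm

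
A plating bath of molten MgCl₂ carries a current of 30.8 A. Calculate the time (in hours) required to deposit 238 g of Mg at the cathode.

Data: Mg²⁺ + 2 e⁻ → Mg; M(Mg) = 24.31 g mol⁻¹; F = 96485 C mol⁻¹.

n(Mg) = m/M = 238 / 24.31 = 9.790 mol.
Each Mg atom requires 2 electrons, so n(e⁻) = 2 × 9.790 = 19.58 mol.
Q = n(e⁻)·F = 19.58 × 96485 = 1889000 C.
t = Q/I = 1889000 / 30.80 A = 61340 s = 17.0 h.

17.0 h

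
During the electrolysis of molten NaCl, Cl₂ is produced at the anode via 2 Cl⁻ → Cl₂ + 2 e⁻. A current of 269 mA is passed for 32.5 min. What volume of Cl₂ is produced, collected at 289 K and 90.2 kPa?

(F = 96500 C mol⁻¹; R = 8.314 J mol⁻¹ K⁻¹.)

0.0724 L

Q = I·t = 0.2690 A × 1950.0 s = 524.6 C.
n(e⁻) = Q/F = 524.6 / 96500 = 0.005436 mol.
2 electrons are transferred per Cl₂ molecule, so n(Cl₂) = 0.005436 / 2 = 0.002718 mol.
V = nRT/P = (0.002718 × 8.314 × 289) / (90.2 × 10³ Pa) = 7.24 × 10⁻⁵ m³ = 0.0724 L.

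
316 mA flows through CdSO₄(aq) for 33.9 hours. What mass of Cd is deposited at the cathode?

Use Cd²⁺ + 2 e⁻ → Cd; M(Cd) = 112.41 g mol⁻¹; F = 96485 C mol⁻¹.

22.5 g

Q = I·t = 0.3160 A × 122040 s = 38560 C.
n(e⁻) = Q/F = 38560 / 96485 = 0.3997 mol.
Cd²⁺ + 2 e⁻ → Cd, so n(Cd) = n(e⁻)/2 = 0.1998 mol.
m = n·M = 0.1998 × 112.41 = 22.5 g.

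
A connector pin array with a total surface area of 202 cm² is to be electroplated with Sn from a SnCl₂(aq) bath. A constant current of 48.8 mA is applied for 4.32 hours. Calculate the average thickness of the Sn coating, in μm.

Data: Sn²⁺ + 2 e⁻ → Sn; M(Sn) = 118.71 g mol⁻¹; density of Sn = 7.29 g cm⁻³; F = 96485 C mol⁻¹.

Q = I·t = 0.04880 × 15552 = 758.9 C; n(e⁻) = 0.007866 mol.
n(Sn) = n(e⁻)/2 = 0.003933 mol, so m = 0.003933 × 118.71 = 0.4669 g.
Volume = m/ρ = 0.4669 / 7.29 = 0.06404 cm³.
Thickness = V/A = 0.06404 / 202 = 3.17 × 10⁻⁴ cm = 3.17 μm.

3.17 μm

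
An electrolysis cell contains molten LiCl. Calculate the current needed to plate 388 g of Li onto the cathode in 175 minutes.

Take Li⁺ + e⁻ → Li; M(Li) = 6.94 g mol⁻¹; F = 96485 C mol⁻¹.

n(Li) = 388 / 6.94 = 55.91 mol.
n(e⁻) = 1 × 55.91 = 55.91 mol.
Q = n(e⁻)·F = 55.91 × 96485 = 5394000 C.
I = Q/t = 5394000 / 10500 s = 514 A.

514 A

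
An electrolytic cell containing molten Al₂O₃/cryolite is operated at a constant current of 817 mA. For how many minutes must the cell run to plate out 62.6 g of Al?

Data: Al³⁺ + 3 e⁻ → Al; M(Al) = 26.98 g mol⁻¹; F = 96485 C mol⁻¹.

n(Al) = m/M = 62.6 / 26.98 = 2.320 mol.
Each Al atom requires 3 electrons, so n(e⁻) = 3 × 2.320 = 6.961 mol.
Q = n(e⁻)·F = 6.961 × 96485 = 671600 C.
t = Q/I = 671600 / 0.8170 A = 822000 s = 13700 min.

13700 min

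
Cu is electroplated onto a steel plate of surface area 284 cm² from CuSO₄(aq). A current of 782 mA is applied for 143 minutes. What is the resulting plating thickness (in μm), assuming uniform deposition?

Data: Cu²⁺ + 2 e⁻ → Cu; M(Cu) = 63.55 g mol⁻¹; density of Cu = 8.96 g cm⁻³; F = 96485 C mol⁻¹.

Q = I·t = 0.7820 × 8580.0 = 6710 C; n(e⁻) = 0.06954 mol.
n(Cu) = n(e⁻)/2 = 0.03477 mol, so m = 0.03477 × 63.55 = 2.210 g.
Volume = m/ρ = 2.210 / 8.96 = 0.2466 cm³.
Thickness = V/A = 0.2466 / 284 = 8.68 × 10⁻⁴ cm = 8.68 μm.

8.68 μm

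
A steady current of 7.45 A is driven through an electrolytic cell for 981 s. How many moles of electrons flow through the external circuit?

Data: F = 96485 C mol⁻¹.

Q = I·t = 7.450 A × 981.00 s = 7308 C.
n(e⁻) = Q/F = 7308 / 96485 = 0.0757 mol.

0.0757 mol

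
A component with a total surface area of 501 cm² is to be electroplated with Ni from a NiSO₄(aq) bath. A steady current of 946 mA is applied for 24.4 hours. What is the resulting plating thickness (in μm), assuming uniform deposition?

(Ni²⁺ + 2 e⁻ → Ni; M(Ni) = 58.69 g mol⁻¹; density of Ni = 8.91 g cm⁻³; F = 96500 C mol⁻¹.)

Q = I·t = 0.9460 × 87840 = 83100 C; n(e⁻) = 0.8611 mol.
n(Ni) = n(e⁻)/2 = 0.4306 mol, so m = 0.4306 × 58.69 = 25.27 g.
Volume = m/ρ = 25.27 / 8.91 = 2.836 cm³.
Thickness = V/A = 2.836 / 501 = 0.00566 cm = 56.6 μm.

56.6 μm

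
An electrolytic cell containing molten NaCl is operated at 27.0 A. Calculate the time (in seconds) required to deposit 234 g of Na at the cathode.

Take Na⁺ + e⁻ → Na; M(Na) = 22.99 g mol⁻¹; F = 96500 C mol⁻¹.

36400 s

n(Na) = m/M = 234 / 22.99 = 10.18 mol.
Each Na atom requires 1 electron, so n(e⁻) = 1 × 10.18 = 10.18 mol.
Q = n(e⁻)·F = 10.18 × 96500 = 982200 C.
t = Q/I = 982200 / 27.00 A = 36380 s.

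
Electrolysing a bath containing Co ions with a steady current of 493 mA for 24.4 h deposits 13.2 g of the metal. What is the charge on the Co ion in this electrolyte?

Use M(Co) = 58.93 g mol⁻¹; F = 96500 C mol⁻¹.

Q = I·t = 0.4930 A × 87840 s = 43310 C, so n(e⁻) = 43310/96500 = 0.4488 mol.
n(Co) deposited = 13.2 / 58.93 = 0.2240 mol.
Electrons per atom = n(e⁻)/n(Co) = 0.4488 / 0.2240 = 2.00 ≈ 2, so the ion is Co²⁺.

+2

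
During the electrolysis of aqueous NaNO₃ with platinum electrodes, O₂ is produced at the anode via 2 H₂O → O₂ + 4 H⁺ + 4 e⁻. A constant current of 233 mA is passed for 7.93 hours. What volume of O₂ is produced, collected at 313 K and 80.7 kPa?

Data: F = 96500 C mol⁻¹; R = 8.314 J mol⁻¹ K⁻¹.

0.556 L

Q = I·t = 0.2330 A × 28548 s = 6652 C.
n(e⁻) = Q/F = 6652 / 96500 = 0.06893 mol.
4 electrons are transferred per O₂ molecule, so n(O₂) = 0.06893 / 4 = 0.01723 mol.
V = nRT/P = (0.01723 × 8.314 × 313) / (80.7 × 10³ Pa) = 5.56 × 10⁻⁴ m³ = 0.556 L.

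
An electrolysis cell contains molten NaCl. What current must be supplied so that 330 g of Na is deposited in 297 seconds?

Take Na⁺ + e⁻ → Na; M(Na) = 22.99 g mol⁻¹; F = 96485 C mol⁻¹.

4660 A

n(Na) = 330 / 22.99 = 14.35 mol.
n(e⁻) = 1 × 14.35 = 14.35 mol.
Q = n(e⁻)·F = 14.35 × 96485 = 1385000 C.
I = Q/t = 1385000 / 297.00 s = 4660 A.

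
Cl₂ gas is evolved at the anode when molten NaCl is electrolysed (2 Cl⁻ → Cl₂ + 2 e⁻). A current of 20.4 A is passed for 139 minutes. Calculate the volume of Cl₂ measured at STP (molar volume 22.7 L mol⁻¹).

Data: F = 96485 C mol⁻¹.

Q = I·t = 20.40 A × 8340.0 s = 170100 C.
n(e⁻) = Q/F = 170100 / 96485 = 1.763 mol.
2 electrons are transferred per Cl₂ molecule, so n(Cl₂) = 1.763 / 2 = 0.8817 mol.
V = n × V_m = 0.8817 × 22.7 = 20.0 L.

20.0 L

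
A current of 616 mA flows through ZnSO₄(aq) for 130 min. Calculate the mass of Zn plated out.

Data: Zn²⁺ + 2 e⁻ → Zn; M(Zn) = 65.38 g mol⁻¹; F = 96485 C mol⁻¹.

1.63 g

Q = I·t = 0.6160 A × 7800.0 s = 4805 C.
n(e⁻) = Q/F = 4805 / 96485 = 0.04980 mol.
Zn²⁺ + 2 e⁻ → Zn, so n(Zn) = n(e⁻)/2 = 0.02490 mol.
m = n·M = 0.02490 × 65.38 = 1.63 g.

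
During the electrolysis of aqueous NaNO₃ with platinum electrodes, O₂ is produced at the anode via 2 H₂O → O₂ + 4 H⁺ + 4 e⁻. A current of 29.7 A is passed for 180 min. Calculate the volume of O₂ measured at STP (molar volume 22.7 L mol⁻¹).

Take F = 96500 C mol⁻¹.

18.9 L

Q = I·t = 29.70 A × 10800 s = 320800 C.
n(e⁻) = Q/F = 320800 / 96500 = 3.324 mol.
4 electrons are transferred per O₂ molecule, so n(O₂) = 3.324 / 4 = 0.8310 mol.
V = n × V_m = 0.8310 × 22.7 = 18.9 L.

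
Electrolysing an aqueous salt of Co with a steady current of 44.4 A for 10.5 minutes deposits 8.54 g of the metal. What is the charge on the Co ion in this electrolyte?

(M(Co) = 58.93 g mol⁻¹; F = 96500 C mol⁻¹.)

+2

Q = I·t = 44.40 A × 630.00 s = 27970 C, so n(e⁻) = 27970/96500 = 0.2899 mol.
n(Co) deposited = 8.54 / 58.93 = 0.1449 mol.
Electrons per atom = n(e⁻)/n(Co) = 0.2899 / 0.1449 = 2.00 ≈ 2, so the ion is Co²⁺.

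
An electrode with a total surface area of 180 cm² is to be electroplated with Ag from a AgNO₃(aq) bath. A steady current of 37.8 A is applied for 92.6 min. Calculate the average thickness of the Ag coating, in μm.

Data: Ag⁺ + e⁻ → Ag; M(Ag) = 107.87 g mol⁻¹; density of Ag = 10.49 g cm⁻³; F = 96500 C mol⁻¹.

1240 μm

Q = I·t = 37.80 × 5556.0 = 210000 C; n(e⁻) = 2.176 mol.
n(Ag) = n(e⁻)/1 = 2.176 mol, so m = 2.176 × 107.87 = 234.8 g.
Volume = m/ρ = 234.8 / 10.49 = 22.38 cm³.
Thickness = V/A = 22.38 / 180 = 0.124 cm = 1240 μm.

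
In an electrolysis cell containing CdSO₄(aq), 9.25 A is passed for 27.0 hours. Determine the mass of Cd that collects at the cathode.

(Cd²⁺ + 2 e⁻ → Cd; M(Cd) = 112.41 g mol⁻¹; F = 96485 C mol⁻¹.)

Q = I·t = 9.250 A × 97200 s = 899100 C.
n(e⁻) = Q/F = 899100 / 96485 = 9.319 mol.
Cd²⁺ + 2 e⁻ → Cd, so n(Cd) = n(e⁻)/2 = 4.659 mol.
m = n·M = 4.659 × 112.41 = 524 g.

524 g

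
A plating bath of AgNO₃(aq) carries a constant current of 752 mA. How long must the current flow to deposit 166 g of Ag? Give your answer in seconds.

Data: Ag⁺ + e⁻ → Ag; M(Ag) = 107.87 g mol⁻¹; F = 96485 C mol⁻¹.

n(Ag) = m/M = 166 / 107.87 = 1.539 mol.
Each Ag atom requires 1 electron, so n(e⁻) = 1 × 1.539 = 1.539 mol.
Q = n(e⁻)·F = 1.539 × 96485 = 148500 C.
t = Q/I = 148500 / 0.7520 A = 197400 s.

1.97 × 10⁵ s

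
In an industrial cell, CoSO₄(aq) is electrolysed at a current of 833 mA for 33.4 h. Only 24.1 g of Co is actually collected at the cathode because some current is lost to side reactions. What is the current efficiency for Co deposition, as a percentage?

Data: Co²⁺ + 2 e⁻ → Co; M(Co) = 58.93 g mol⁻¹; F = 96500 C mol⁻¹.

78.8 %

Q = I·t = 0.8330 × 120240 = 100200 C; n(e⁻) = 100200/96500 = 1.038 mol.
Theoretical n(Co) = n(e⁻)/2 = 0.5190 mol, i.e. m_theo = 0.5190 × 58.93 = 30.58 g.
Efficiency = m_actual / m_theo = 24.1 / 30.58 = 78.8 %.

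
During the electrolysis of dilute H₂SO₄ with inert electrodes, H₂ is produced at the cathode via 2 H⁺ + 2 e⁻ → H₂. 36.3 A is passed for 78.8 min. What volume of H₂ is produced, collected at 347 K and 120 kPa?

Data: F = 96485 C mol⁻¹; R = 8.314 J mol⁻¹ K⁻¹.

21.4 L

Q = I·t = 36.30 A × 4728.0 s = 171600 C.
n(e⁻) = Q/F = 171600 / 96485 = 1.779 mol.
2 electrons are transferred per H₂ molecule, so n(H₂) = 1.779 / 2 = 0.8894 mol.
V = nRT/P = (0.8894 × 8.314 × 347) / (120 × 10³ Pa) = 0.0214 m³ = 21.4 L.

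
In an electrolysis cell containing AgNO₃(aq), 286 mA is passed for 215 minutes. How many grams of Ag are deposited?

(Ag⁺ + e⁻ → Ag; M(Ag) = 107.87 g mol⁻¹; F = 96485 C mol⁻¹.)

4.12 g

Q = I·t = 0.2860 A × 12900 s = 3689 C.
n(e⁻) = Q/F = 3689 / 96485 = 0.03824 mol.
Ag⁺ + e⁻ → Ag, so n(Ag) = n(e⁻)/1 = 0.03824 mol.
m = n·M = 0.03824 × 107.87 = 4.12 g.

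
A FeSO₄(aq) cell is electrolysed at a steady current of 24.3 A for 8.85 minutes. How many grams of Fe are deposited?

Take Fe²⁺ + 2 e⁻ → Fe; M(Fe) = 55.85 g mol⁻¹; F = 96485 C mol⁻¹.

Q = I·t = 24.30 A × 531.00 s = 12900 C.
n(e⁻) = Q/F = 12900 / 96485 = 0.1337 mol.
Fe²⁺ + 2 e⁻ → Fe, so n(Fe) = n(e⁻)/2 = 0.06687 mol.
m = n·M = 0.06687 × 55.85 = 3.73 g.

3.73 g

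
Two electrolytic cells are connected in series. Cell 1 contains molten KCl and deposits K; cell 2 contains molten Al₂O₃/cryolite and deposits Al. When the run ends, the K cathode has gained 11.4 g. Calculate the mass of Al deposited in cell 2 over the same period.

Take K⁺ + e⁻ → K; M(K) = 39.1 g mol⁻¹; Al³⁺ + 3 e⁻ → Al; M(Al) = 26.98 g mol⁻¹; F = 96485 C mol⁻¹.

2.62 g

n(K) = 11.4 / 39.1 = 0.2916 mol.
Since K⁺ + e⁻ → K, n(e⁻) passed = 1 × 0.2916 = 0.2916 mol.
Cells in series carry the same charge, so the same 0.2916 mol of electrons passes through cell 2.
Al³⁺ + 3 e⁻ → Al, so n(Al) = 0.2916 / 3 = 0.09719 mol.
m(Al) = 0.09719 × 26.98 = 2.62 g.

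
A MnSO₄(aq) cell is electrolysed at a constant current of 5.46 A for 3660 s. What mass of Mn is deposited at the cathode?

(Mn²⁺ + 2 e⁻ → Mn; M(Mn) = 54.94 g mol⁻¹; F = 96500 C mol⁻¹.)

5.69 g

Q = I·t = 5.460 A × 3660.0 s = 19980 C.
n(e⁻) = Q/F = 19980 / 96500 = 0.2071 mol.
Mn²⁺ + 2 e⁻ → Mn, so n(Mn) = n(e⁻)/2 = 0.1035 mol.
m = n·M = 0.1035 × 54.94 = 5.69 g.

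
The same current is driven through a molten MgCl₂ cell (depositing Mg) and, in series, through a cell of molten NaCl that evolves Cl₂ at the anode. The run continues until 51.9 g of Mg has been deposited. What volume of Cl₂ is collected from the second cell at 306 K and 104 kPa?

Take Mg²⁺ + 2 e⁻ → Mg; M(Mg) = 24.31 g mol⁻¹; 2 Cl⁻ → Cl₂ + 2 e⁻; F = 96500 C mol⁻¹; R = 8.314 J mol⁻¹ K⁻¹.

n(Mg) = 51.9 / 24.31 = 2.135 mol, so n(e⁻) = 2 × 2.135 = 4.270 mol.
The cells are in series, so the same 4.270 mol of electrons passes through the second cell.
2 Cl⁻ → Cl₂ + 2 e⁻ — 2 mol e⁻ per mol Cl₂, so n(Cl₂) = 4.270/2 = 2.135 mol.
V = nRT/P = (2.135 × 8.314 × 306) / (104 × 10³) = 0.0522 m³ = 52.2 L.

52.2 L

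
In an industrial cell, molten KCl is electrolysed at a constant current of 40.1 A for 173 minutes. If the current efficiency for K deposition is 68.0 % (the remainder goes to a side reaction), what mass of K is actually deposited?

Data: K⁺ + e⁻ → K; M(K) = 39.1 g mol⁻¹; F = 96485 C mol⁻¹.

Q = I·t = 40.10 × 10380 = 416200 C.
n(e⁻) = 416200/96485 = 4.314 mol; theoretically n(K) = 4.314/1 = 4.314 mol, m_theo = 168.7 g.
At 68.0 % efficiency, m_actual = 0.680 × 168.7 = 115 g.

115 g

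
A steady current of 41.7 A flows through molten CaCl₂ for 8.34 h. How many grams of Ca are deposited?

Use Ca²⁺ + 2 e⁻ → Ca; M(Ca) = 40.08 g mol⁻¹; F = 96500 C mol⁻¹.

Q = I·t = 41.70 A × 30024 s = 1252000 C.
n(e⁻) = Q/F = 1252000 / 96500 = 12.97 mol.
Ca²⁺ + 2 e⁻ → Ca, so n(Ca) = n(e⁻)/2 = 6.487 mol.
m = n·M = 6.487 × 40.08 = 260 g.

260 g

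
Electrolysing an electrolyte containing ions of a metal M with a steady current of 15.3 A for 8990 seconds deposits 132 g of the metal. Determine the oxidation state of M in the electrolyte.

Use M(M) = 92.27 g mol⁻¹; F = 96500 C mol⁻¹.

Q = I·t = 15.30 A × 8990.0 s = 137500 C, so n(e⁻) = 137500/96500 = 1.425 mol.
n(M) deposited = 132 / 92.27 = 1.431 mol.
Electrons per atom = n(e⁻)/n(M) = 1.425 / 1.431 = 0.996 ≈ 1, so the ion is M⁺.

+1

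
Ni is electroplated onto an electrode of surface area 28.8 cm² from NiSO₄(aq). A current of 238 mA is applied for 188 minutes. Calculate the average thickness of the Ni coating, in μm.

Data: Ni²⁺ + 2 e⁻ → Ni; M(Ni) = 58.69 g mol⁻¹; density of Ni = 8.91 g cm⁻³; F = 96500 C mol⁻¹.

31.8 μm

Q = I·t = 0.2380 × 11280 = 2685 C; n(e⁻) = 0.02782 mol.
n(Ni) = n(e⁻)/2 = 0.01391 mol, so m = 0.01391 × 58.69 = 0.8164 g.
Volume = m/ρ = 0.8164 / 8.91 = 0.09163 cm³.
Thickness = V/A = 0.09163 / 28.8 = 0.00318 cm = 31.8 μm.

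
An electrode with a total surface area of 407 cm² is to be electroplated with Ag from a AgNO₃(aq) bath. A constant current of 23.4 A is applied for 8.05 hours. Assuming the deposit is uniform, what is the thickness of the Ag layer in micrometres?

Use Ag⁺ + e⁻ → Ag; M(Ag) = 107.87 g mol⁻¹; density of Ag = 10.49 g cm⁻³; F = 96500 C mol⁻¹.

Q = I·t = 23.40 × 28980 = 678100 C; n(e⁻) = 7.027 mol.
n(Ag) = n(e⁻)/1 = 7.027 mol, so m = 7.027 × 107.87 = 758.0 g.
Volume = m/ρ = 758.0 / 10.49 = 72.26 cm³.
Thickness = V/A = 72.26 / 407 = 0.178 cm = 1780 μm.

1780 μm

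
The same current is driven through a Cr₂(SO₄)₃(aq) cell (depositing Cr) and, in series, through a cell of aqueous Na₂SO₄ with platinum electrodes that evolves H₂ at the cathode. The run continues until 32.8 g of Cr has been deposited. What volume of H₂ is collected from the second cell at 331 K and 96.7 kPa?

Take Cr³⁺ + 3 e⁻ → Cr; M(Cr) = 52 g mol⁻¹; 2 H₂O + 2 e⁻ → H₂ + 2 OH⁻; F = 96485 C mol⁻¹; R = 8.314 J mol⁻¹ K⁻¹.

26.9 L

n(Cr) = 32.8 / 52 = 0.6308 mol, so n(e⁻) = 3 × 0.6308 = 1.892 mol.
The cells are in series, so the same 1.892 mol of electrons passes through the second cell.
2 H₂O + 2 e⁻ → H₂ + 2 OH⁻ — 2 mol e⁻ per mol H₂, so n(H₂) = 1.892/2 = 0.9462 mol.
V = nRT/P = (0.9462 × 8.314 × 331) / (96.7 × 10³) = 0.0269 m³ = 26.9 L.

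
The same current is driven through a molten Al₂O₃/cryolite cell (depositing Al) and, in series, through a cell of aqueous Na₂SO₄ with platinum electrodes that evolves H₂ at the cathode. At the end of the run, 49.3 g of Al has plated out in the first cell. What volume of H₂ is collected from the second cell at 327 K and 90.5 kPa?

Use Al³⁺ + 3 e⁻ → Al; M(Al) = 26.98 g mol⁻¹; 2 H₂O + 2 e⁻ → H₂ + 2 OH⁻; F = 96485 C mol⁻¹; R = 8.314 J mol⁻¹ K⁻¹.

82.3 L

n(Al) = 49.3 / 26.98 = 1.827 mol, so n(e⁻) = 3 × 1.827 = 5.482 mol.
The cells are in series, so the same 5.482 mol of electrons passes through the second cell.
2 H₂O + 2 e⁻ → H₂ + 2 OH⁻ — 2 mol e⁻ per mol H₂, so n(H₂) = 5.482/2 = 2.741 mol.
V = nRT/P = (2.741 × 8.314 × 327) / (90.5 × 10³) = 0.0823 m³ = 82.3 L.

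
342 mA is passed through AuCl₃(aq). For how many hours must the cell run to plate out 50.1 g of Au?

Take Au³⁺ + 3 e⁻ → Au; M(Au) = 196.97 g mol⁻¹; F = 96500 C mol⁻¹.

n(Au) = m/M = 50.1 / 196.97 = 0.2544 mol.
Each Au atom requires 3 electrons, so n(e⁻) = 3 × 0.2544 = 0.7631 mol.
Q = n(e⁻)·F = 0.7631 × 96500 = 73640 C.
t = Q/I = 73640 / 0.3420 A = 215300 s = 59.8 h.

59.8 h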